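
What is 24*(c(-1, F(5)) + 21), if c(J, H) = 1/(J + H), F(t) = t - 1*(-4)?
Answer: 507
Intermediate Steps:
F(t) = 4 + t (F(t) = t + 4 = 4 + t)
c(J, H) = 1/(H + J)
24*(c(-1, F(5)) + 21) = 24*(1/((4 + 5) - 1) + 21) = 24*(1/(9 - 1) + 21) = 24*(1/8 + 21) = 24*(169/8) = 507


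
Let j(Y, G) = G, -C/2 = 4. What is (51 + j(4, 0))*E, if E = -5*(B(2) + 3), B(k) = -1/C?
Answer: -6375/8 ≈ -796.88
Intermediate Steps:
C = -8 (C = -2*4 = -8)
B(k) = ⅛ (B(k) = -1/(-8) = -1*(-⅛) = ⅛)
E = -125/8 (E = -5*(⅛ + 3) = -5*25/8 = -125/8 ≈ -15.625)
(51 + j(4, 0))*E = (51 + 0)*(-125/8) = 51*(-125/8) = -6375/8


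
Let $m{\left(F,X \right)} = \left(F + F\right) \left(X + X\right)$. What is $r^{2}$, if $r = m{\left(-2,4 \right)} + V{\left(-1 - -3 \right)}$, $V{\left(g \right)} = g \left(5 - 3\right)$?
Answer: $784$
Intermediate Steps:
$V{\left(g \right)} = 2 g$ ($V{\left(g \right)} = g 2 = 2 g$)
$m{\left(F,X \right)} = 4 F X$ ($m{\left(F,X \right)} = 2 F 2 X = 4 F X$)
$r = -28$ ($r = 4 \left(-2\right) 4 + 2 \left(-1 - -3\right) = -32 + 2 \left(-1 + 3\right) = -32 + 2 \cdot 2 = -32 + 4 = -28$)
$r^{2} = \left(-28\right)^{2} = 784$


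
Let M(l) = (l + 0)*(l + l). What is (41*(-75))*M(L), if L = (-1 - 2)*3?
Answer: -498150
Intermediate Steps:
L = -9 (L = -3*3 = -9)
M(l) = 2*l² (M(l) = l*(2*l) = 2*l²)
(41*(-75))*M(L) = (41*(-75))*(2*(-9)²) = -6150*81 = -3075*162 = -498150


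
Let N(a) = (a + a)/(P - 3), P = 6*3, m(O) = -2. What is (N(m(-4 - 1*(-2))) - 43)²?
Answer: 421201/225 ≈ 1872.0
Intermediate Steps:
P = 18
N(a) = 2*a/15 (N(a) = (a + a)/(18 - 3) = (2*a)/15 = (2*a)*(1/15) = 2*a/15)
(N(m(-4 - 1*(-2))) - 43)² = ((2/15)*(-2) - 43)² = (-4/15 - 43)² = (-649/15)² = 421201/225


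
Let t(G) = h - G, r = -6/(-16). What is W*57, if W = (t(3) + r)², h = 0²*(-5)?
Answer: 25137/64 ≈ 392.77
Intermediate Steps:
h = 0 (h = 0*(-5) = 0)
r = 3/8 (r = -6*(-1/16) = 3/8 ≈ 0.37500)
t(G) = -G (t(G) = 0 - G = -G)
W = 441/64 (W = (-1*3 + 3/8)² = (-3 + 3/8)² = (-21/8)² = 441/64 ≈ 6.8906)
W*57 = (441/64)*57 = 25137/64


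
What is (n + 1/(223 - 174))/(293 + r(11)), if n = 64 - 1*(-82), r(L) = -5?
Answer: 795/1568 ≈ 0.50702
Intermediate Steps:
n = 146 (n = 64 + 82 = 146)
(n + 1/(223 - 174))/(293 + r(11)) = (146 + 1/(223 - 174))/(293 - 5) = (146 + 1/49)/288 = (146 + 1/49)*(1/288) = (7155/49)*(1/288) = 795/1568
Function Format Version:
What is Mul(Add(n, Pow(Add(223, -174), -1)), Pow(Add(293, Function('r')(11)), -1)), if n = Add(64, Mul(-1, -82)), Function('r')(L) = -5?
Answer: Rational(795, 1568) ≈ 0.50702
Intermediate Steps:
n = 146 (n = Add(64, 82) = 146)
Mul(Add(n, Pow(Add(223, -174), -1)), Pow(Add(293, Function('r')(11)), -1)) = Mul(Add(146, Pow(Add(223, -174), -1)), Pow(Add(293, -5), -1)) = Mul(Add(146, Pow(49, -1)), Pow(288, -1)) = Mul(Add(146, Rational(1, 49)), Rational(1, 288)) = Mul(Rational(7155, 49), Rational(1, 288)) = Rational(795, 1568)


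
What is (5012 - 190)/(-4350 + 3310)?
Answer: -2411/520 ≈ -4.6365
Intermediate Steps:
(5012 - 190)/(-4350 + 3310) = 4822/(-1040) = 4822*(-1/1040) = -2411/520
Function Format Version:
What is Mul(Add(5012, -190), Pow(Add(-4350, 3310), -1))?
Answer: Rational(-2411, 520) ≈ -4.6365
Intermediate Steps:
Mul(Add(5012, -190), Pow(Add(-4350, 3310), -1)) = Mul(4822, Pow(-1040, -1)) = Mul(4822, Rational(-1, 1040)) = Rational(-2411, 520)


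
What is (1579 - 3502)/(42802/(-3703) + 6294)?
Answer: -7120869/23263880 ≈ -0.30609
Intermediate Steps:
(1579 - 3502)/(42802/(-3703) + 6294) = -1923/(42802*(-1/3703) + 6294) = -1923/(-42802/3703 + 6294) = -1923/23263880/3703 = -1923*3703/23263880 = -7120869/23263880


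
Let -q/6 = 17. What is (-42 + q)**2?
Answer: 20736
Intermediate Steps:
q = -102 (q = -6*17 = -102)
(-42 + q)**2 = (-42 - 102)**2 = (-144)**2 = 20736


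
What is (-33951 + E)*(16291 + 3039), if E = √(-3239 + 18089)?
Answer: -656272830 + 289950*√66 ≈ -6.5392e+8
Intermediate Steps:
E = 15*√66 (E = √14850 = 15*√66 ≈ 121.86)
(-33951 + E)*(16291 + 3039) = (-33951 + 15*√66)*(16291 + 3039) = (-33951 + 15*√66)*19330 = -656272830 + 289950*√66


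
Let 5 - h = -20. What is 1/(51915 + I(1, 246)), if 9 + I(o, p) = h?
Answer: 1/51931 ≈ 1.9256e-5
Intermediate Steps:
h = 25 (h = 5 - 1*(-20) = 5 + 20 = 25)
I(o, p) = 16 (I(o, p) = -9 + 25 = 16)
1/(51915 + I(1, 246)) = 1/(51915 + 16) = 1/51931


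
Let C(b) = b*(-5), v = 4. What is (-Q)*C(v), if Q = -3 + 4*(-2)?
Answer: -220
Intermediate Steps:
Q = -11 (Q = -3 - 8 = -11)
C(b) = -5*b
(-Q)*C(v) = (-1*(-11))*(-5*4) = 11*(-20) = -220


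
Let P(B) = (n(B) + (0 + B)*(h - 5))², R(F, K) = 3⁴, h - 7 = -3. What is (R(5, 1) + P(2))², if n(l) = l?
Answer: 6561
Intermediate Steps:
h = 4 (h = 7 - 3 = 4)
R(F, K) = 81
P(B) = 0 (P(B) = (B + (0 + B)*(4 - 5))² = (B + B*(-1))² = (B - B)² = 0² = 0)
(R(5, 1) + P(2))² = (81 + 0)² = 81² = 6561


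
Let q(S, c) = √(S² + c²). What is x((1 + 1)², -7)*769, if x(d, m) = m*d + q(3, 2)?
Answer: -21532 + 769*√13 ≈ -18759.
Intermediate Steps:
x(d, m) = √13 + d*m (x(d, m) = m*d + √(3² + 2²) = d*m + √(9 + 4) = d*m + √13 = √13 + d*m)
x((1 + 1)², -7)*769 = (√13 + (1 + 1)²*(-7))*769 = (√13 + 2²*(-7))*769 = (√13 + 4*(-7))*769 = (√13 - 28)*769 = (-28 + √13)*769 = -21532 + 769*√13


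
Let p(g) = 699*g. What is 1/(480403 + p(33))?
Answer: 1/503470 ≈ 1.9862e-6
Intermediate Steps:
1/(480403 + p(33)) = 1/(480403 + 699*33) = 1/(480403 + 23067) = 1/503470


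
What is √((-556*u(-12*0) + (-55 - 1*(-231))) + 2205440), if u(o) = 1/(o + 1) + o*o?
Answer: 2*√551265 ≈ 1484.9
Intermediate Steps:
u(o) = o² + 1/(1 + o) (u(o) = 1/(1 + o) + o² = o² + 1/(1 + o))
√((-556*u(-12*0) + (-55 - 1*(-231))) + 2205440) = √((-556*(1 + (-12*0)² + (-12*0)³)/(1 - 12*0) + (-55 - 1*(-231))) + 2205440) = √((-556*(1 + 0² + 0³)/(1 + 0) + (-55 + 231)) + 2205440) = √((-556*(1 + 0 + 0)/1 + 176) + 2205440) = √((-556 + 176) + 2205440) = √(-380 + 2205440) = √2205060 = 2*√551265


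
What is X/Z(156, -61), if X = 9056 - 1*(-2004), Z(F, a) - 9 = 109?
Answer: 5530/59 ≈ 93.729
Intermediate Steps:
Z(F, a) = 118 (Z(F, a) = 9 + 109 = 118)
X = 11060 (X = 9056 + 2004 = 11060)
X/Z(156, -61) = 11060/118 = 11060*(1/118) = 5530/59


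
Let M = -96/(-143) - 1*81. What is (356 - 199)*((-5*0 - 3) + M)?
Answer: -1870812/143 ≈ -13083.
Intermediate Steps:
M = -11487/143 (M = -96*(-1/143) - 81 = 96/143 - 81 = -11487/143 ≈ -80.329)
(356 - 199)*((-5*0 - 3) + M) = (356 - 199)*((-5*0 - 3) - 11487/143) = 157*((0 - 3) - 11487/143) = 157*(-3 - 11487/143) = 157*(-11916/143) = -1870812/143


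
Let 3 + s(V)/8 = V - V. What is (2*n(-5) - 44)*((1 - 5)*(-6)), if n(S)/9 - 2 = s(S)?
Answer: -10560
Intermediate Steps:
s(V) = -24 (s(V) = -24 + 8*(V - V) = -24 + 8*0 = -24 + 0 = -24)
n(S) = -198 (n(S) = 18 + 9*(-24) = 18 - 216 = -198)
(2*n(-5) - 44)*((1 - 5)*(-6)) = (2*(-198) - 44)*((1 - 5)*(-6)) = (-396 - 44)*(-4*(-6)) = -440*24 = -10560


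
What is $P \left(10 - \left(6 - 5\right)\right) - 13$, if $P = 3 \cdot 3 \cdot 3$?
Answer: $230$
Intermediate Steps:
$P = 27$ ($P = 9 \cdot 3 = 27$)
$P \left(10 - \left(6 - 5\right)\right) - 13 = 27 \left(10 - \left(6 - 5\right)\right) - 13 = 27 \left(10 - 1\right) - 13 = 27 \cdot 9 - 13 = 243 - 13 = 230$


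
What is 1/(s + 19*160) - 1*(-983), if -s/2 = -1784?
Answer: 6495665/6608 ≈ 983.00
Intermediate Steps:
s = 3568 (s = -2*(-1784) = 3568)
1/(s + 19*160) - 1*(-983) = 1/(3568 + 19*160) - 1*(-983) = 1/(3568 + 3040) + 983 = 1/6608 + 983 = 6495665/6608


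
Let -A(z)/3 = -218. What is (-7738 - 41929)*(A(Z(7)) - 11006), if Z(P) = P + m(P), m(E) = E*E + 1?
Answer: 514152784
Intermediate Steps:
m(E) = 1 + E**2 (m(E) = E**2 + 1 = 1 + E**2)
Z(P) = 1 + P + P**2 (Z(P) = P + (1 + P**2) = 1 + P + P**2)
A(z) = 654 (A(z) = -3*(-218) = 654)
(-7738 - 41929)*(A(Z(7)) - 11006) = (-7738 - 41929)*(654 - 11006) = -49667*(-10352) = 514152784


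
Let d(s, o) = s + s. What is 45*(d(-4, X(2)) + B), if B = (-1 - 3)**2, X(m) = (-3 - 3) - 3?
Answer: 360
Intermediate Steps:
X(m) = -9 (X(m) = -6 - 3 = -9)
d(s, o) = 2*s
B = 16 (B = (-4)**2 = 16)
45*(d(-4, X(2)) + B) = 45*(2*(-4) + 16) = 45*(-8 + 16) = 45*8 = 360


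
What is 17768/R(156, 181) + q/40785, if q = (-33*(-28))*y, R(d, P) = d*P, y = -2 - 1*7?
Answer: 40821442/95967105 ≈ 0.42537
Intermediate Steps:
y = -9 (y = -2 - 7 = -9)
R(d, P) = P*d
q = -8316 (q = -33*(-28)*(-9) = 924*(-9) = -8316)
17768/R(156, 181) + q/40785 = 17768/((181*156)) - 8316/40785 = 17768/28236 - 8316*1/40785 = 17768*(1/28236) - 2772/13595 = 4442/7059 - 2772/13595 = 40821442/95967105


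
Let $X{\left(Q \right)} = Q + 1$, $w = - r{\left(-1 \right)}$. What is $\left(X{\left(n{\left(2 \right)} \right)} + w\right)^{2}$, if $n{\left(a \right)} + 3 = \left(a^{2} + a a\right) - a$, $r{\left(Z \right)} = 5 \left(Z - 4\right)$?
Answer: $841$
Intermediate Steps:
$r{\left(Z \right)} = -20 + 5 Z$ ($r{\left(Z \right)} = 5 \left(-4 + Z\right) = -20 + 5 Z$)
$w = 25$ ($w = - (-20 + 5 \left(-1\right)) = - (-20 - 5) = \left(-1\right) \left(-25\right) = 25$)
$n{\left(a \right)} = -3 - a + 2 a^{2}$ ($n{\left(a \right)} = -3 - \left(a - a^{2} - a a\right) = -3 - \left(a - 2 a^{2}\right) = -3 + \left(2 a^{2} - a\right) = -3 + \left(- a + 2 a^{2}\right) = -3 - a + 2 a^{2}$)
$X{\left(Q \right)} = 1 + Q$
$\left(X{\left(n{\left(2 \right)} \right)} + w\right)^{2} = \left(\left(1 - \left(5 - 8\right)\right) + 25\right)^{2} = \left(\left(1 - -3\right) + 25\right)^{2} = \left(\left(1 + 3\right) + 25\right)^{2} = \left(4 + 25\right)^{2} = 29^{2} = 841$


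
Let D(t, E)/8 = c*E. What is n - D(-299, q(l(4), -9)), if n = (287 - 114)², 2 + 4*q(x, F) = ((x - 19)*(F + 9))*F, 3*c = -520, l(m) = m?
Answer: 87707/3 ≈ 29236.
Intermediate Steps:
c = -520/3 (c = (⅓)*(-520) = -520/3 ≈ -173.33)
q(x, F) = -½ + F*(-19 + x)*(9 + F)/4 (q(x, F) = -½ + (((x - 19)*(F + 9))*F)/4 = -½ + (((-19 + x)*(9 + F))*F)/4 = -½ + (F*(-19 + x)*(9 + F))/4 = -½ + F*(-19 + x)*(9 + F)/4)
D(t, E) = -4160*E/3 (D(t, E) = 8*(-520*E/3) = -4160*E/3)
n = 29929 (n = 173² = 29929)
n - D(-299, q(l(4), -9)) = 29929 - (-4160)*(-½ - 171/4*(-9) - 19/4*(-9)² + (¼)*4*(-9)² + (9/4)*(-9)*4)/3 = 29929 - (-4160)*(-½ + 1539/4 - 19/4*81 + (¼)*4*81 - 81)/3 = 29929 - (-4160)*(-½ + 1539/4 - 1539/4 + 81 - 81)/3 = 29929 - (-4160)*(-1)/(3*2) = 29929 - 1*2080/3 = 29929 - 2080/3 = 87707/3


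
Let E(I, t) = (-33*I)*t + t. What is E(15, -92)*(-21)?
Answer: -954408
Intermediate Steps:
E(I, t) = t - 33*I*t (E(I, t) = -33*I*t + t = t - 33*I*t)
E(15, -92)*(-21) = -92*(1 - 33*15)*(-21) = -92*(1 - 495)*(-21) = -92*(-494)*(-21) = 45448*(-21) = -954408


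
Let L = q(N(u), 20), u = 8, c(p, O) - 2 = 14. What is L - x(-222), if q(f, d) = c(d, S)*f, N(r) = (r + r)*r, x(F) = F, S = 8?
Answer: 2270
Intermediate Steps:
c(p, O) = 16 (c(p, O) = 2 + 14 = 16)
N(r) = 2*r² (N(r) = (2*r)*r = 2*r²)
q(f, d) = 16*f
L = 2048 (L = 16*(2*8²) = 16*(2*64) = 16*128 = 2048)
L - x(-222) = 2048 - 1*(-222) = 2048 + 222 = 2270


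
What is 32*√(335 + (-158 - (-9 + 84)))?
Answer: 32*√102 ≈ 323.18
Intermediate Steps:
32*√(335 + (-158 - (-9 + 84))) = 32*√(335 + (-158 - 1*75)) = 32*√(335 + (-158 - 75)) = 32*√(335 - 233) = 32*√102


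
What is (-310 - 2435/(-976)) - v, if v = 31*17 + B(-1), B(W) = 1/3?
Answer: -2444407/2928 ≈ -834.84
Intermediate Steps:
B(W) = ⅓
v = 1582/3 (v = 31*17 + ⅓ = 527 + ⅓ = 1582/3 ≈ 527.33)
(-310 - 2435/(-976)) - v = (-310 - 2435/(-976)) - 1*1582/3 = (-310 - 2435*(-1/976)) - 1582/3 = (-310 + 2435/976) - 1582/3 = -300125/976 - 1582/3 = -2444407/2928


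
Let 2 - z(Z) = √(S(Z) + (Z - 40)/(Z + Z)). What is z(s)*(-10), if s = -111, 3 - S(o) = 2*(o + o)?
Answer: -20 + 5*√22063470/111 ≈ 191.58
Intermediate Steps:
S(o) = 3 - 4*o (S(o) = 3 - 2*(o + o) = 3 - 2*2*o = 3 - 4*o)
z(Z) = 2 - √(3 - 4*Z + (-40 + Z)/(2*Z)) (z(Z) = 2 - √((3 - 4*Z) + (Z - 40)/(Z + Z)) = 2 - √((3 - 4*Z) + (-40 + Z)/((2*Z))) = 2 - √((3 - 4*Z) + (-40 + Z)*(1/(2*Z))) = 2 - √((3 - 4*Z) + (-40 + Z)/(2*Z)) = 2 - √(3 - 4*Z + (-40 + Z)/(2*Z)))
z(s)*(-10) = (2 - √(14 - 80/(-111) - 16*(-111))/2)*(-10) = (2 - √(14 - 80*(-1/111) + 1776)/2)*(-10) = (2 - √(14 + 80/111 + 1776)/2)*(-10) = (2 - √22063470/222)*(-10) = -20 + 5*√22063470/111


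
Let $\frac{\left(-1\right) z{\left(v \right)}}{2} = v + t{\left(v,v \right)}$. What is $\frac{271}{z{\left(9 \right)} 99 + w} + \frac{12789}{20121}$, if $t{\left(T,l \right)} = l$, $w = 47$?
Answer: $\frac{13175374}{23588519} \approx 0.55855$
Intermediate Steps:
$z{\left(v \right)} = - 4 v$ ($z{\left(v \right)} = - 2 \left(v + v\right) = - 2 \cdot 2 v = - 4 v$)
$\frac{271}{z{\left(9 \right)} 99 + w} + \frac{12789}{20121} = \frac{271}{\left(-4\right) 9 \cdot 99 + 47} + \frac{12789}{20121} = \frac{271}{\left(-36\right) 99 + 47} + 12789 \cdot \frac{1}{20121} = \frac{271}{-3564 + 47} + \frac{4263}{6707} = \frac{271}{-3517} + \frac{4263}{6707} = 271 \left(- \frac{1}{3517}\right) + \frac{4263}{6707} = - \frac{271}{3517} + \frac{4263}{6707} = \frac{13175374}{23588519}$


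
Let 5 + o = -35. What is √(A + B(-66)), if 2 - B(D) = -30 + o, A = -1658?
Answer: I*√1586 ≈ 39.825*I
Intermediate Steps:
o = -40 (o = -5 - 35 = -40)
B(D) = 72 (B(D) = 2 - (-30 - 40) = 2 - 1*(-70) = 2 + 70 = 72)
√(A + B(-66)) = √(-1658 + 72) = √(-1586) = I*√1586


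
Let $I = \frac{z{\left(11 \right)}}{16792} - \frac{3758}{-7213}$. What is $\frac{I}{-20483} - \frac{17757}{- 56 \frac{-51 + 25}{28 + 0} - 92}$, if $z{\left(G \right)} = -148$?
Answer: $\frac{5506701126502837}{12404576080840} \approx 443.92$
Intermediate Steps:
$I = \frac{15509203}{30280174}$ ($I = - \frac{148}{16792} - \frac{3758}{-7213} = \left(-148\right) \frac{1}{16792} - - \frac{3758}{7213} = - \frac{37}{4198} + \frac{3758}{7213} = \frac{15509203}{30280174} \approx 0.51219$)
$\frac{I}{-20483} - \frac{17757}{- 56 \frac{-51 + 25}{28 + 0} - 92} = \frac{15509203}{30280174 \left(-20483\right)} - \frac{17757}{- 56 \frac{-51 + 25}{28 + 0} - 92} = \frac{15509203}{30280174} \left(- \frac{1}{20483}\right) - \frac{17757}{- 56 \left(- \frac{26}{28}\right) - 92} = - \frac{15509203}{620228804042} - \frac{17757}{- 56 \left(\left(-26\right) \frac{1}{28}\right) - 92} = - \frac{15509203}{620228804042} - \frac{17757}{\left(-56\right) \left(- \frac{13}{14}\right) - 92} = - \frac{15509203}{620228804042} - \frac{17757}{52 - 92} = - \frac{15509203}{620228804042} - \frac{17757}{-40} = - \frac{15509203}{620228804042} - - \frac{17757}{40} = - \frac{15509203}{620228804042} + \frac{17757}{40} = \frac{5506701126502837}{12404576080840}$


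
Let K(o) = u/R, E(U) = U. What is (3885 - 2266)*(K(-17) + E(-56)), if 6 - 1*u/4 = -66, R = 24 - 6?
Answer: -64760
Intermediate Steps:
R = 18
u = 288 (u = 24 - 4*(-66) = 24 + 264 = 288)
K(o) = 16 (K(o) = 288/18 = 288*(1/18) = 16)
(3885 - 2266)*(K(-17) + E(-56)) = (3885 - 2266)*(16 - 56) = 1619*(-40) = -64760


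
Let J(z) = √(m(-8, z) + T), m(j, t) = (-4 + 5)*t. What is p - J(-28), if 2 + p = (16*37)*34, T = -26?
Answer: 20126 - 3*I*√6 ≈ 20126.0 - 7.3485*I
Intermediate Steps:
m(j, t) = t (m(j, t) = 1*t = t)
p = 20126 (p = -2 + (16*37)*34 = -2 + 592*34 = -2 + 20128 = 20126)
J(z) = √(-26 + z) (J(z) = √(z - 26) = √(-26 + z))
p - J(-28) = 20126 - √(-26 - 28) = 20126 - √(-54) = 20126 - 3*I*√6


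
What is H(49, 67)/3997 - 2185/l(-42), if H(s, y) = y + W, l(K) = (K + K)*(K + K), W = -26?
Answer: -1206307/4028976 ≈ -0.29941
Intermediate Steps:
l(K) = 4*K² (l(K) = (2*K)*(2*K) = 4*K²)
H(s, y) = -26 + y (H(s, y) = y - 26 = -26 + y)
H(49, 67)/3997 - 2185/l(-42) = (-26 + 67)/3997 - 2185/(4*(-42)²) = 41*(1/3997) - 2185/(4*1764) = 41/3997 - 2185/7056 = -1206307/4028976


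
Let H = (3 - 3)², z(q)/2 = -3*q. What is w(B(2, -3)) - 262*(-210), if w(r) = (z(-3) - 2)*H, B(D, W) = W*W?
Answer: 55020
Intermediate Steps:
z(q) = -6*q (z(q) = 2*(-3*q) = -6*q)
B(D, W) = W²
H = 0 (H = 0² = 0)
w(r) = 0 (w(r) = (-6*(-3) - 2)*0 = (18 - 2)*0 = 16*0 = 0)
w(B(2, -3)) - 262*(-210) = 0 - 262*(-210) = 0 + 55020 = 55020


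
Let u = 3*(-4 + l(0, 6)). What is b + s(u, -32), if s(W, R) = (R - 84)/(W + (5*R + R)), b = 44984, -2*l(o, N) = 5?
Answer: 19028464/423 ≈ 44985.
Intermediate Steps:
l(o, N) = -5/2 (l(o, N) = -½*5 = -5/2)
u = -39/2 (u = 3*(-4 - 5/2) = 3*(-13/2) = -39/2 ≈ -19.500)
s(W, R) = (-84 + R)/(W + 6*R)
b + s(u, -32) = 44984 + (-84 - 32)/(-39/2 + 6*(-32)) = 44984 - 116/(-39/2 - 192) = 44984 - 116/(-423/2) = 44984 - 2/423*(-116) = 44984 + 232/423 = 19028464/423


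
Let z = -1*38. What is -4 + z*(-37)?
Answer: 1402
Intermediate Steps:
z = -38
-4 + z*(-37) = -4 - 38*(-37) = -4 + 1406 = 1402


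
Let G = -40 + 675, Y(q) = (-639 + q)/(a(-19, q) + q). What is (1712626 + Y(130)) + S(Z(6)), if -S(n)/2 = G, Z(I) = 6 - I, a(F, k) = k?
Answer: 444952051/260 ≈ 1.7114e+6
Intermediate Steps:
Y(q) = (-639 + q)/(2*q) (Y(q) = (-639 + q)/(q + q) = (-639 + q)/((2*q)) = (-639 + q)*(1/(2*q)) = (-639 + q)/(2*q))
G = 635
S(n) = -1270 (S(n) = -2*635 = -1270)
(1712626 + Y(130)) + S(Z(6)) = (1712626 + (½)*(-639 + 130)/130) - 1270 = (1712626 + (½)*(1/130)*(-509)) - 1270 = (1712626 - 509/260) - 1270 = 445282251/260 - 1270 = 444952051/260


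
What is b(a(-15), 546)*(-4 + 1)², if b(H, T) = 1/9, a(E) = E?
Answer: 1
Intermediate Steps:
b(H, T) = ⅑
b(a(-15), 546)*(-4 + 1)² = (-4 + 1)²/9 = (⅑)*(-3)² = (⅑)*9 = 1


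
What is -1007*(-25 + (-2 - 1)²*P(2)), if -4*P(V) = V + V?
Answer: 34238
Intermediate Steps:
P(V) = -V/2 (P(V) = -(V + V)/4 = -V/2)
-1007*(-25 + (-2 - 1)²*P(2)) = -1007*(-25 + (-2 - 1)²*(-½*2)) = -1007*(-25 + (-3)²*(-1)) = -1007*(-25 + 9*(-1)) = -1007*(-25 - 9) = -1007*(-34) = 34238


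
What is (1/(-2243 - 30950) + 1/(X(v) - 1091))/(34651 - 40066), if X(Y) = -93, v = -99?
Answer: 11459/70937424160 ≈ 1.6154e-7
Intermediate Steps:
(1/(-2243 - 30950) + 1/(X(v) - 1091))/(34651 - 40066) = (1/(-2243 - 30950) + 1/(-93 - 1091))/(34651 - 40066) = (1/(-33193) + 1/(-1184))/(-5415) = (-1/33193 - 1/1184)*(-1/5415) = -34377/39300512*(-1/5415) = 11459/70937424160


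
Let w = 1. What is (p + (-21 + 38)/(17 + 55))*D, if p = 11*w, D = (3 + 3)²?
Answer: 809/2 ≈ 404.50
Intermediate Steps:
D = 36 (D = 6² = 36)
p = 11 (p = 11*1 = 11)
(p + (-21 + 38)/(17 + 55))*D = (11 + (-21 + 38)/(17 + 55))*36 = (11 + 17/72)*36 = (809/72)*36 = 809/2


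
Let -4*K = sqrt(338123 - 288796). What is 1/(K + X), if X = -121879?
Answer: -1950064/237671800929 + 4*sqrt(49327)/237671800929 ≈ -8.2011e-6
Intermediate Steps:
K = -sqrt(49327)/4 (K = -sqrt(338123 - 288796)/4 = -sqrt(49327)/4 ≈ -55.524)
1/(K + X) = 1/(-sqrt(49327)/4 - 121879) = 1/(-121879 - sqrt(49327)/4)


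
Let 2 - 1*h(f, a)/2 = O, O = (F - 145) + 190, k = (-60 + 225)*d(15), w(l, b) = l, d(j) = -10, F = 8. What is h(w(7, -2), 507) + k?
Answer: -1752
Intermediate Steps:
k = -1650 (k = (-60 + 225)*(-10) = 165*(-10) = -1650)
O = 53 (O = (8 - 145) + 190 = -137 + 190 = 53)
h(f, a) = -102 (h(f, a) = 4 - 2*53 = 4 - 106 = -102)
h(w(7, -2), 507) + k = -102 - 1650 = -1752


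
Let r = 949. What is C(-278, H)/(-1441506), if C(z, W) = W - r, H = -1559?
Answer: 38/21841 ≈ 0.0017398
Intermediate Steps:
C(z, W) = -949 + W (C(z, W) = W - 1*949 = W - 949 = -949 + W)
C(-278, H)/(-1441506) = (-949 - 1559)/(-1441506) = -2508*(-1/1441506) = 38/21841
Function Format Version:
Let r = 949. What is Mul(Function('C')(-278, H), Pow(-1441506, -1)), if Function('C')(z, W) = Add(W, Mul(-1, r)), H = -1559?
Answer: Rational(38, 21841) ≈ 0.0017398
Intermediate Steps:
Function('C')(z, W) = Add(-949, W) (Function('C')(z, W) = Add(W, Mul(-1, 949)) = Add(W, -949) = Add(-949, W))
Mul(Function('C')(-278, H), Pow(-1441506, -1)) = Mul(Add(-949, -1559), Pow(-1441506, -1)) = Mul(-2508, Rational(-1, 1441506)) = Rational(38, 21841)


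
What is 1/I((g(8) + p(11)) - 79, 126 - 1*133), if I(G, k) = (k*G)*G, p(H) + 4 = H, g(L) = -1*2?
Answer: -1/38332 ≈ -2.6088e-5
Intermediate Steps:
g(L) = -2
p(H) = -4 + H
I(G, k) = k*G² (I(G, k) = (G*k)*G = k*G²)
1/I((g(8) + p(11)) - 79, 126 - 1*133) = 1/((126 - 1*133)*((-2 + (-4 + 11)) - 79)²) = 1/((126 - 133)*((-2 + 7) - 79)²) = 1/(-7*(5 - 79)²) = 1/(-7*(-74)²) = 1/(-7*5476) = 1/(-38332) = -1/38332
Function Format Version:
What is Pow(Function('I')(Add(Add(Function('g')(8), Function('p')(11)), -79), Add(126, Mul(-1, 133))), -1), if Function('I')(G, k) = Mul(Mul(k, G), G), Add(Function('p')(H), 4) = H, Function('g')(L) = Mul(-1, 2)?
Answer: Rational(-1, 38332) ≈ -2.6088e-5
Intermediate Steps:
Function('g')(L) = -2
Function('p')(H) = Add(-4, H)
Function('I')(G, k) = Mul(k, Pow(G, 2)) (Function('I')(G, k) = Mul(Mul(G, k), G) = Mul(k, Pow(G, 2)))
Pow(Function('I')(Add(Add(Function('g')(8), Function('p')(11)), -79), Add(126, Mul(-1, 133))), -1) = Pow(Mul(Add(126, Mul(-1, 133)), Pow(Add(Add(-2, Add(-4, 11)), -79), 2)), -1) = Pow(Mul(Add(126, -133), Pow(Add(Add(-2, 7), -79), 2)), -1) = Pow(Mul(-7, Pow(Add(5, -79), 2)), -1) = Pow(Mul(-7, Pow(-74, 2)), -1) = Pow(Mul(-7, 5476), -1) = Pow(-38332, -1) = Rational(-1, 38332)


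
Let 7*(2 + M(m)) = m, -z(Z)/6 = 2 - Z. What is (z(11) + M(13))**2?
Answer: 142129/49 ≈ 2900.6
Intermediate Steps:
z(Z) = -12 + 6*Z (z(Z) = -6*(2 - Z) = -12 + 6*Z)
M(m) = -2 + m/7
(z(11) + M(13))**2 = ((-12 + 6*11) + (-2 + (1/7)*13))**2 = ((-12 + 66) + (-2 + 13/7))**2 = (54 - 1/7)**2 = (377/7)**2 = 142129/49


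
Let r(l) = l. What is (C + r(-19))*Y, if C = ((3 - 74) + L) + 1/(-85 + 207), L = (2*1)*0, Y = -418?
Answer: 2294611/61 ≈ 37617.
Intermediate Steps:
L = 0 (L = 2*0 = 0)
C = -8661/122 (C = ((3 - 74) + 0) + 1/(-85 + 207) = (-71 + 0) + 1/122 = -71 + 1/122 = -8661/122 ≈ -70.992)
(C + r(-19))*Y = (-8661/122 - 19)*(-418) = -10979/122*(-418) = 2294611/61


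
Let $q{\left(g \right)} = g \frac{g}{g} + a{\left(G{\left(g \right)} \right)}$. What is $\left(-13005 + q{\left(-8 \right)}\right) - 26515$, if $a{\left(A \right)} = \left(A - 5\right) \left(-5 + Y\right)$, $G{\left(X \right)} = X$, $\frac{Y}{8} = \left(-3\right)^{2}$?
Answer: $-40399$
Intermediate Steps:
$Y = 72$ ($Y = 8 \left(-3\right)^{2} = 8 \cdot 9 = 72$)
$a{\left(A \right)} = -335 + 67 A$ ($a{\left(A \right)} = \left(A - 5\right) \left(-5 + 72\right) = \left(-5 + A\right) 67 = -335 + 67 A$)
$q{\left(g \right)} = -335 + 68 g$ ($q{\left(g \right)} = g \frac{g}{g} + \left(-335 + 67 g\right) = g 1 + \left(-335 + 67 g\right) = g + \left(-335 + 67 g\right) = -335 + 68 g$)
$\left(-13005 + q{\left(-8 \right)}\right) - 26515 = \left(-13005 + \left(-335 + 68 \left(-8\right)\right)\right) - 26515 = \left(-13005 - 879\right) - 26515 = -13884 - 26515 = -40399$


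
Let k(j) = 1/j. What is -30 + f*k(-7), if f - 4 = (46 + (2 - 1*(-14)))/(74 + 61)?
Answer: -4136/135 ≈ -30.637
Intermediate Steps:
f = 602/135 (f = 4 + (46 + (2 - 1*(-14)))/(74 + 61) = 4 + (46 + (2 + 14))/135 = 4 + (46 + 16)*(1/135) = 4 + 62*(1/135) = 4 + 62/135 = 602/135 ≈ 4.4593)
-30 + f*k(-7) = -30 + (602/135)/(-7) = -30 + (602/135)*(-⅐) = -30 - 86/135 = -4136/135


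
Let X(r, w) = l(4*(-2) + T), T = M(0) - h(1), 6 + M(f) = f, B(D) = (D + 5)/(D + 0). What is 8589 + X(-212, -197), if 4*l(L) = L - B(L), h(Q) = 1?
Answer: 103021/12 ≈ 8585.1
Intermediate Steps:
B(D) = (5 + D)/D
M(f) = -6 + f
T = -7 (T = (-6 + 0) - 1*1 = -6 - 1 = -7)
l(L) = L/4 - (5 + L)/(4*L) (l(L) = (L - (5 + L)/L)/4 = L/4 - (5 + L)/(4*L))
X(r, w) = -47/12 (X(r, w) = (-5 + (4*(-2) - 7)**2 - (4*(-2) - 7))/(4*(4*(-2) - 7)) = (-5 + (-8 - 7)**2 - (-8 - 7))/(4*(-8 - 7)) = (1/4)*(-5 + (-15)**2 - 1*(-15))/(-15) = (1/4)*(-1/15)*(-5 + 225 + 15) = (1/4)*(-1/15)*235 = -47/12)
8589 + X(-212, -197) = 8589 - 47/12 = 103021/12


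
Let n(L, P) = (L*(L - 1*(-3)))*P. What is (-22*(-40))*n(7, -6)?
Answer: -369600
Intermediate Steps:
n(L, P) = L*P*(3 + L) (n(L, P) = (L*(L + 3))*P = (L*(3 + L))*P = L*P*(3 + L))
(-22*(-40))*n(7, -6) = (-22*(-40))*(7*(-6)*(3 + 7)) = 880*(7*(-6)*10) = 880*(-420) = -369600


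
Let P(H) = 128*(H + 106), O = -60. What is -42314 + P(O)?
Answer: -36426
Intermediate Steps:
P(H) = 13568 + 128*H (P(H) = 128*(106 + H) = 13568 + 128*H)
-42314 + P(O) = -42314 + (13568 + 128*(-60)) = -42314 + (13568 - 7680) = -42314 + 5888 = -36426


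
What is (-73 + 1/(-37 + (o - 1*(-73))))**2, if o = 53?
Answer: 42198016/7921 ≈ 5327.4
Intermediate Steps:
(-73 + 1/(-37 + (o - 1*(-73))))**2 = (-73 + 1/(-37 + (53 - 1*(-73))))**2 = (-73 + 1/(-37 + (53 + 73)))**2 = (-73 + 1/(-37 + 126))**2 = (-73 + 1/89)**2 = (-6496/89)**2 = 42198016/7921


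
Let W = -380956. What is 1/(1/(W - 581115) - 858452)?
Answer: -962071/825891774093 ≈ -1.1649e-6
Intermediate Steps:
1/(1/(W - 581115) - 858452) = 1/(1/(-380956 - 581115) - 858452) = 1/(1/(-962071) - 858452) = 1/(-1/962071 - 858452) = 1/(-825891774093/962071) = -962071/825891774093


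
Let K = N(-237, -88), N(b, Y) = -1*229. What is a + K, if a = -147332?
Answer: -147561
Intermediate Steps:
N(b, Y) = -229
K = -229
a + K = -147332 - 229 = -147561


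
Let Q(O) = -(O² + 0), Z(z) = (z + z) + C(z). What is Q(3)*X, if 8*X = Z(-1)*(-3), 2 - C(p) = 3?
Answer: -81/8 ≈ -10.125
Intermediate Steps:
C(p) = -1 (C(p) = 2 - 1*3 = 2 - 3 = -1)
Z(z) = -1 + 2*z (Z(z) = (z + z) - 1 = 2*z - 1 = -1 + 2*z)
Q(O) = -O²
X = 9/8 (X = ((-1 + 2*(-1))*(-3))/8 = ((-1 - 2)*(-3))/8 = (-3*(-3))/8 = (⅛)*9 = 9/8 ≈ 1.1250)
Q(3)*X = -1*3²*(9/8) = -1*9*(9/8) = -9*9/8 = -81/8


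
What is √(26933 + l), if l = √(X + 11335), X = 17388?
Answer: √(26933 + √28723) ≈ 164.63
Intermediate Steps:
l = √28723 (l = √(17388 + 11335) = √28723 ≈ 169.48)
√(26933 + l) = √(26933 + √28723)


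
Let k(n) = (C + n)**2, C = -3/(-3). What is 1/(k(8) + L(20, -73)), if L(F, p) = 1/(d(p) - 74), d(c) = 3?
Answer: 71/5750 ≈ 0.012348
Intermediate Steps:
C = 1 (C = -3*(-1/3) = 1)
L(F, p) = -1/71 (L(F, p) = 1/(3 - 74) = 1/(-71) = -1/71)
k(n) = (1 + n)**2
1/(k(8) + L(20, -73)) = 1/((1 + 8)**2 - 1/71) = 1/(9**2 - 1/71) = 1/(81 - 1/71) = 1/(5750/71) = 71/5750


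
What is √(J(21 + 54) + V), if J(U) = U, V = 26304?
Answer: 3*√2931 ≈ 162.42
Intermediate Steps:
√(J(21 + 54) + V) = √((21 + 54) + 26304) = √(75 + 26304) = √26379 = 3*√2931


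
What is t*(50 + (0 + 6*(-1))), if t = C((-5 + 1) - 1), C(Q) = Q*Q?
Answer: 1100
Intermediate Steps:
C(Q) = Q²
t = 25 (t = ((-5 + 1) - 1)² = (-4 - 1)² = (-5)² = 25)
t*(50 + (0 + 6*(-1))) = 25*(50 + (0 + 6*(-1))) = 25*(50 + (0 - 6)) = 25*(50 - 6) = 25*44 = 1100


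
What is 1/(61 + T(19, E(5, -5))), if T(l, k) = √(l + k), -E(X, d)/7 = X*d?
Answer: 61/3527 - √194/3527 ≈ 0.013346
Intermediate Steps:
E(X, d) = -7*X*d
T(l, k) = √(k + l)
1/(61 + T(19, E(5, -5))) = 1/(61 + √(-7*5*(-5) + 19)) = 1/(61 + √(175 + 19)) = 1/(61 + √194)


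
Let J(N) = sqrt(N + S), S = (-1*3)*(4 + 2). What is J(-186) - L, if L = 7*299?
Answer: -2093 + 2*I*sqrt(51) ≈ -2093.0 + 14.283*I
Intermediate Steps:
S = -18 (S = -3*6 = -18)
J(N) = sqrt(-18 + N) (J(N) = sqrt(N - 18) = sqrt(-18 + N))
L = 2093
J(-186) - L = sqrt(-18 - 186) - 1*2093 = sqrt(-204) - 2093 = 2*I*sqrt(51) - 2093 = -2093 + 2*I*sqrt(51)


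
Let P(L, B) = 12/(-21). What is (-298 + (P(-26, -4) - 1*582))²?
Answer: 37994896/49 ≈ 7.7541e+5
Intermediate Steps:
P(L, B) = -4/7 (P(L, B) = 12*(-1/21) = -4/7)
(-298 + (P(-26, -4) - 1*582))² = (-298 + (-4/7 - 1*582))² = (-298 + (-4/7 - 582))² = (-298 - 4078/7)² = (-6164/7)² = 37994896/49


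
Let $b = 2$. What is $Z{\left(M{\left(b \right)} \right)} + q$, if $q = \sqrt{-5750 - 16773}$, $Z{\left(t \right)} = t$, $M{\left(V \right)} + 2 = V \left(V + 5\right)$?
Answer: $12 + i \sqrt{22523} \approx 12.0 + 150.08 i$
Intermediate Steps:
$M{\left(V \right)} = -2 + V \left(5 + V\right)$ ($M{\left(V \right)} = -2 + V \left(V + 5\right) = -2 + V \left(5 + V\right)$)
$q = i \sqrt{22523}$ ($q = \sqrt{-22523} = i \sqrt{22523} \approx 150.08 i$)
$Z{\left(M{\left(b \right)} \right)} + q = \left(-2 + 2^{2} + 5 \cdot 2\right) + i \sqrt{22523} = \left(-2 + 4 + 10\right) + i \sqrt{22523} = 12 + i \sqrt{22523}$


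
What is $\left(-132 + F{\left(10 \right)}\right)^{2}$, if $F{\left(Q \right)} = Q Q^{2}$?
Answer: $753424$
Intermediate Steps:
$F{\left(Q \right)} = Q^{3}$
$\left(-132 + F{\left(10 \right)}\right)^{2} = \left(-132 + 10^{3}\right)^{2} = \left(-132 + 1000\right)^{2} = 868^{2} = 753424$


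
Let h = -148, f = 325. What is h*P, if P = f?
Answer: -48100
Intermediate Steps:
P = 325
h*P = -148*325 = -48100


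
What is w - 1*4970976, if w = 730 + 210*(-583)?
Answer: -5092676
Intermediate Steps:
w = -121700 (w = 730 - 122430 = -121700)
w - 1*4970976 = -121700 - 1*4970976 = -121700 - 4970976 = -5092676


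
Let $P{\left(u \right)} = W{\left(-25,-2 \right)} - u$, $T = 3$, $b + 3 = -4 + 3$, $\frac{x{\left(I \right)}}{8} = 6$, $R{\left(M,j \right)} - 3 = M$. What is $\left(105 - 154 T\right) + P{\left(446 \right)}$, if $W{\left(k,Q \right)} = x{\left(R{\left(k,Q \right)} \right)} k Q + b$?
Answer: $1593$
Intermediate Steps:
$R{\left(M,j \right)} = 3 + M$
$x{\left(I \right)} = 48$ ($x{\left(I \right)} = 8 \cdot 6 = 48$)
$b = -4$ ($b = -3 + \left(-4 + 3\right) = -3 - 1 = -4$)
$W{\left(k,Q \right)} = -4 + 48 Q k$ ($W{\left(k,Q \right)} = 48 k Q - 4 = 48 Q k - 4 = -4 + 48 Q k$)
$P{\left(u \right)} = 2396 - u$ ($P{\left(u \right)} = \left(-4 + 48 \left(-2\right) \left(-25\right)\right) - u = \left(-4 + 2400\right) - u = 2396 - u$)
$\left(105 - 154 T\right) + P{\left(446 \right)} = \left(105 - 462\right) + \left(2396 - 446\right) = -357 + 1950 = 1593$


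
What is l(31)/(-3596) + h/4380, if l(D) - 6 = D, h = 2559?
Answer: 376671/656270 ≈ 0.57396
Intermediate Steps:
l(D) = 6 + D
l(31)/(-3596) + h/4380 = (6 + 31)/(-3596) + 2559/4380 = 37*(-1/3596) + 2559*(1/4380) = -37/3596 + 853/1460 = 376671/656270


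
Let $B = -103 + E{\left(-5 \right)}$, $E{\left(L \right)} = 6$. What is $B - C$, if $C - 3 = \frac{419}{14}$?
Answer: $- \frac{1819}{14} \approx -129.93$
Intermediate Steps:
$C = \frac{461}{14}$ ($C = 3 + \frac{419}{14} = \frac{461}{14} \approx 32.929$)
$B = -97$ ($B = -103 + 6 = -97$)
$B - C = -97 - \frac{461}{14} = - \frac{1819}{14}$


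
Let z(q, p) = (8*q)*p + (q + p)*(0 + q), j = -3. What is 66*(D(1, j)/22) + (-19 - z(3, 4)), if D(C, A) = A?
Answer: -145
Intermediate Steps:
z(q, p) = q*(p + q) + 8*p*q (z(q, p) = 8*p*q + (p + q)*q = 8*p*q + q*(p + q) = q*(p + q) + 8*p*q)
66*(D(1, j)/22) + (-19 - z(3, 4)) = 66*(-3/22) + (-19 - 3*(3 + 9*4)) = 66*(-3*1/22) + (-19 - 3*(3 + 36)) = 66*(-3/22) + (-19 - 3*39) = -9 + (-19 - 1*117) = -9 + (-19 - 117) = -9 - 136 = -145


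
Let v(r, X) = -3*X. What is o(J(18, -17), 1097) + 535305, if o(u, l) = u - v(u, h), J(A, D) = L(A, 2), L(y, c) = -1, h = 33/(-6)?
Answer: 1070575/2 ≈ 5.3529e+5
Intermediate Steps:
h = -11/2 (h = 33*(-⅙) = -11/2 ≈ -5.5000)
J(A, D) = -1
o(u, l) = -33/2 + u (o(u, l) = u - (-3)*(-11)/2 = u - 1*33/2 = u - 33/2 = -33/2 + u)
o(J(18, -17), 1097) + 535305 = (-33/2 - 1) + 535305 = -35/2 + 535305 = 1070575/2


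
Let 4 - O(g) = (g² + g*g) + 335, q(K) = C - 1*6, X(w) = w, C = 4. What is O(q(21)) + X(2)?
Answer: -337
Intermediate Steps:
q(K) = -2 (q(K) = 4 - 1*6 = 4 - 6 = -2)
O(g) = -331 - 2*g² (O(g) = 4 - ((g² + g*g) + 335) = 4 - ((g² + g²) + 335) = 4 - (2*g² + 335) = 4 - (335 + 2*g²) = 4 + (-335 - 2*g²) = -331 - 2*g²)
O(q(21)) + X(2) = (-331 - 2*(-2)²) + 2 = (-331 - 2*4) + 2 = (-331 - 8) + 2 = -339 + 2 = -337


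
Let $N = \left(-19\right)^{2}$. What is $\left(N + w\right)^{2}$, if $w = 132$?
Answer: $243049$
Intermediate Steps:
$N = 361$
$\left(N + w\right)^{2} = \left(361 + 132\right)^{2} = 493^{2} = 243049$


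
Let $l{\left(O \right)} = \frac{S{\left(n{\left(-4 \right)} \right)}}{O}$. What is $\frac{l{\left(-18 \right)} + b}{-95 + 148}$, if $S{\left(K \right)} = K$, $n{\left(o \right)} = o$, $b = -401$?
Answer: $- \frac{3607}{477} \approx -7.5618$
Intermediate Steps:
$l{\left(O \right)} = - \frac{4}{O}$
$\frac{l{\left(-18 \right)} + b}{-95 + 148} = \frac{- \frac{4}{-18} - 401}{-95 + 148} = \frac{\left(-4\right) \left(- \frac{1}{18}\right) - 401}{53} = \left(\frac{2}{9} - 401\right) \frac{1}{53} = \left(- \frac{3607}{9}\right) \frac{1}{53} = - \frac{3607}{477}$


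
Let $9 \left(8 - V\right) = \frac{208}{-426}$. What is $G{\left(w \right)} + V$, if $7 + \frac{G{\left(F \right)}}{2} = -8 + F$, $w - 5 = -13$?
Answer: $- \frac{72742}{1917} \approx -37.946$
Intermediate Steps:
$V = \frac{15440}{1917}$ ($V = 8 - \frac{208 \frac{1}{-426}}{9} = 8 - \frac{208 \left(- \frac{1}{426}\right)}{9} = 8 - - \frac{104}{1917} = 8 + \frac{104}{1917} = \frac{15440}{1917} \approx 8.0542$)
$w = -8$ ($w = 5 - 13 = -8$)
$G{\left(F \right)} = -30 + 2 F$ ($G{\left(F \right)} = -14 + 2 \left(-8 + F\right) = -14 + \left(-16 + 2 F\right) = -30 + 2 F$)
$G{\left(w \right)} + V = \left(-30 + 2 \left(-8\right)\right) + \frac{15440}{1917} = \left(-30 - 16\right) + \frac{15440}{1917} = -46 + \frac{15440}{1917} = - \frac{72742}{1917}$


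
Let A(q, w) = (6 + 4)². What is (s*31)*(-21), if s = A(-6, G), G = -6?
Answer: -65100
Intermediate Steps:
A(q, w) = 100 (A(q, w) = 10² = 100)
s = 100
(s*31)*(-21) = (100*31)*(-21) = 3100*(-21) = -65100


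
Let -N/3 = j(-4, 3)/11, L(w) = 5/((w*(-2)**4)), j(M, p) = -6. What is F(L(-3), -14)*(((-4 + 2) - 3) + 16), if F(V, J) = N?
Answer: 18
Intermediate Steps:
L(w) = 5/(16*w) (L(w) = 5/((w*16)) = 5/((16*w)) = 5*(1/(16*w)) = 5/(16*w))
N = 18/11 (N = -(-18)/11 = -3*(-6/11) = 18/11 ≈ 1.6364)
F(V, J) = 18/11
F(L(-3), -14)*(((-4 + 2) - 3) + 16) = 18*(((-4 + 2) - 3) + 16)/11 = 18*((-2 - 3) + 16)/11 = 18*(-5 + 16)/11 = (18/11)*11 = 18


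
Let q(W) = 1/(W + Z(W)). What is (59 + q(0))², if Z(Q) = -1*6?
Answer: 124609/36 ≈ 3461.4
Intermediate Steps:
Z(Q) = -6
q(W) = 1/(-6 + W) (q(W) = 1/(W - 6) = 1/(-6 + W))
(59 + q(0))² = (59 + 1/(-6 + 0))² = (59 + 1/(-6))² = (59 - ⅙)² = (353/6)² = 124609/36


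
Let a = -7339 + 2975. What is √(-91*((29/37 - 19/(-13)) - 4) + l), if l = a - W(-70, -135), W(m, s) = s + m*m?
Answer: I*√12279005/37 ≈ 94.707*I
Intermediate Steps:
W(m, s) = s + m²
a = -4364
l = -9129 (l = -4364 - (-135 + (-70)²) = -4364 - (-135 + 4900) = -4364 - 1*4765 = -4364 - 4765 = -9129)
√(-91*((29/37 - 19/(-13)) - 4) + l) = √(-91*((29/37 - 19/(-13)) - 4) - 9129) = √(-91*((29*(1/37) - 19*(-1/13)) - 4) - 9129) = √(-91*((29/37 + 19/13) - 4) - 9129) = √(-91*(1080/481 - 4) - 9129) = √(-91*(-844/481) - 9129) = √(5908/37 - 9129) = √(-331865/37) = I*√12279005/37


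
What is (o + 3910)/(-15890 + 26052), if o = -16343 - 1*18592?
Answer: -31025/10162 ≈ -3.0530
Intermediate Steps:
o = -34935 (o = -16343 - 18592 = -34935)
(o + 3910)/(-15890 + 26052) = (-34935 + 3910)/(-15890 + 26052) = -31025/10162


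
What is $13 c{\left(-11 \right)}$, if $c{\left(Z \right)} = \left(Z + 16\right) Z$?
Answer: $-715$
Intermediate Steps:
$c{\left(Z \right)} = Z \left(16 + Z\right)$ ($c{\left(Z \right)} = \left(16 + Z\right) Z = Z \left(16 + Z\right)$)
$13 c{\left(-11 \right)} = 13 \left(- 11 \left(16 - 11\right)\right) = 13 \left(\left(-11\right) 5\right) = 13 \left(-55\right) = -715$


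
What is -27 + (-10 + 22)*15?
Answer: 153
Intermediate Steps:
-27 + (-10 + 22)*15 = -27 + 12*15 = -27 + 180 = 153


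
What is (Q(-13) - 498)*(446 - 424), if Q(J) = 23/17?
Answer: -185746/17 ≈ -10926.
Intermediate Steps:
Q(J) = 23/17 (Q(J) = 23*(1/17) = 23/17)
(Q(-13) - 498)*(446 - 424) = (23/17 - 498)*(446 - 424) = -8443/17*22 = -185746/17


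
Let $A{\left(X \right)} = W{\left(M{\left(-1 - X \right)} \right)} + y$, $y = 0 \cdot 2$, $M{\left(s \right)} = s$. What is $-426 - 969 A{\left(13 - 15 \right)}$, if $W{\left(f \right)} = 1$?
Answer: $-1395$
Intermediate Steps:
$y = 0$
$A{\left(X \right)} = 1$ ($A{\left(X \right)} = 1 + 0 = 1$)
$-426 - 969 A{\left(13 - 15 \right)} = -426 - 969 = -1395$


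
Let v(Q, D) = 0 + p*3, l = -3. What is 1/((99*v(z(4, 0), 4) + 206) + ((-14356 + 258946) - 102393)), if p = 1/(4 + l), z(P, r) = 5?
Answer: 1/142700 ≈ 7.0077e-6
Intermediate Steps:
p = 1 (p = 1/(4 - 3) = 1/1 = 1)
v(Q, D) = 3 (v(Q, D) = 0 + 1*3 = 0 + 3 = 3)
1/((99*v(z(4, 0), 4) + 206) + ((-14356 + 258946) - 102393)) = 1/((99*3 + 206) + ((-14356 + 258946) - 102393)) = 1/((297 + 206) + (244590 - 102393)) = 1/(503 + 142197) = 1/142700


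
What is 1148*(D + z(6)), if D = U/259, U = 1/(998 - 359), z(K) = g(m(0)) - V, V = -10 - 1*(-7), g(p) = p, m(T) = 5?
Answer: 217137476/23643 ≈ 9184.0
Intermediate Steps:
V = -3 (V = -10 + 7 = -3)
z(K) = 8 (z(K) = 5 - 1*(-3) = 5 + 3 = 8)
U = 1/639 ≈ 0.0015649
D = 1/165501 (D = (1/639)/259 = (1/639)*(1/259) = 1/165501 ≈ 6.0423e-6)
1148*(D + z(6)) = 1148*(1/165501 + 8) = 1148*(1324009/165501) = 217137476/23643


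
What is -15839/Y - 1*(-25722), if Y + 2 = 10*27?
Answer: 6877657/268 ≈ 25663.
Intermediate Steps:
Y = 268 (Y = -2 + 10*27 = -2 + 270 = 268)
-15839/Y - 1*(-25722) = -15839/268 - 1*(-25722) = -15839*1/268 + 25722 = -15839/268 + 25722 = 6877657/268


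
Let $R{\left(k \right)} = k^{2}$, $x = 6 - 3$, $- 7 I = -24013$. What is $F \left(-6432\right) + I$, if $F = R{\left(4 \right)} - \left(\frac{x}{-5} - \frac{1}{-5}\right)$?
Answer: $- \frac{3571903}{35} \approx -1.0205 \cdot 10^{5}$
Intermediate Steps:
$I = \frac{24013}{7}$ ($I = \left(- \frac{1}{7}\right) \left(-24013\right) = \frac{24013}{7} \approx 3430.4$)
$x = 3$ ($x = 6 - 3 = 3$)
$F = \frac{82}{5}$ ($F = 4^{2} - \left(\frac{3}{-5} - \frac{1}{-5}\right) = 16 - \left(3 \left(- \frac{1}{5}\right) - - \frac{1}{5}\right) = 16 - \left(- \frac{3}{5} + \frac{1}{5}\right) = 16 - - \frac{2}{5} = 16 + \frac{2}{5} = \frac{82}{5} \approx 16.4$)
$F \left(-6432\right) + I = \frac{82}{5} \left(-6432\right) + \frac{24013}{7} = - \frac{527424}{5} + \frac{24013}{7} = - \frac{3571903}{35}$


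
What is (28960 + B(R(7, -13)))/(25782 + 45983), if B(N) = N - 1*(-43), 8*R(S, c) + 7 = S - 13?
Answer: 232011/574120 ≈ 0.40412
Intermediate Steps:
R(S, c) = -5/2 + S/8 (R(S, c) = -7/8 + (S - 13)/8 = -7/8 + (-13 + S)/8 = -7/8 + (-13/8 + S/8) = -5/2 + S/8)
B(N) = 43 + N (B(N) = N + 43 = 43 + N)
(28960 + B(R(7, -13)))/(25782 + 45983) = (28960 + (43 + (-5/2 + (1/8)*7)))/(25782 + 45983) = (28960 + (43 + (-5/2 + 7/8)))/71765 = (28960 + (43 - 13/8))*(1/71765) = (28960 + 331/8)*(1/71765) = (232011/8)*(1/71765) = 232011/574120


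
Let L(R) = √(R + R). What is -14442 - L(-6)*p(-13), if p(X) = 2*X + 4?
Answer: -14442 + 44*I*√3 ≈ -14442.0 + 76.21*I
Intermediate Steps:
L(R) = √2*√R (L(R) = √(2*R) = √2*√R)
p(X) = 4 + 2*X
-14442 - L(-6)*p(-13) = -14442 - √2*√(-6)*(4 + 2*(-13)) = -14442 - √2*(I*√6)*(4 - 26) = -14442 - 2*I*√3*(-22) = -14442 - (-44)*I*√3 = -14442 + 44*I*√3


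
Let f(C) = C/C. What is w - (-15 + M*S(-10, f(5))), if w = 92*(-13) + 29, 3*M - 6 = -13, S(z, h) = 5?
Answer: -3421/3 ≈ -1140.3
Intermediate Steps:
f(C) = 1
M = -7/3 (M = 2 + (⅓)*(-13) = 2 - 13/3 = -7/3 ≈ -2.3333)
w = -1167 (w = -1196 + 29 = -1167)
w - (-15 + M*S(-10, f(5))) = -1167 - (-15 - 7/3*5) = -1167 - (-15 - 35/3) = -1167 - 1*(-80/3) = -1167 + 80/3 = -3421/3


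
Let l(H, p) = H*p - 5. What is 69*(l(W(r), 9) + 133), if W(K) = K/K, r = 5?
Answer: 9453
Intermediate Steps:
W(K) = 1
l(H, p) = -5 + H*p
69*(l(W(r), 9) + 133) = 69*((-5 + 1*9) + 133) = 69*((-5 + 9) + 133) = 69*(4 + 133) = 69*137 = 9453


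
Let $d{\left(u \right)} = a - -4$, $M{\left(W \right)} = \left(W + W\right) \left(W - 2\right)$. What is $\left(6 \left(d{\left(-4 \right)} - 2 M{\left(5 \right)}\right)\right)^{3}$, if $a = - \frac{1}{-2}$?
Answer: $-36926037$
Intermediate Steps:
$a = \frac{1}{2}$ ($a = \left(-1\right) \left(- \frac{1}{2}\right) = \frac{1}{2} \approx 0.5$)
$M{\left(W \right)} = 2 W \left(-2 + W\right)$
$d{\left(u \right)} = \frac{9}{2}$ ($d{\left(u \right)} = \frac{1}{2} - -4 = \frac{1}{2} + 4 = \frac{9}{2}$)
$\left(6 \left(d{\left(-4 \right)} - 2 M{\left(5 \right)}\right)\right)^{3} = \left(6 \left(\frac{9}{2} - 2 \cdot 2 \cdot 5 \left(-2 + 5\right)\right)\right)^{3} = \left(6 \left(\frac{9}{2} - 2 \cdot 2 \cdot 5 \cdot 3\right)\right)^{3} = \left(6 \left(\frac{9}{2} - 60\right)\right)^{3} = \left(6 \left(- \frac{111}{2}\right)\right)^{3} = \left(-333\right)^{3} = -36926037$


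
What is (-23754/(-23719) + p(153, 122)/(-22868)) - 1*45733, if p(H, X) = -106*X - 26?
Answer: -12402503624081/271203046 ≈ -45731.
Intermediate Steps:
p(H, X) = -26 - 106*X
(-23754/(-23719) + p(153, 122)/(-22868)) - 1*45733 = (-23754/(-23719) + (-26 - 106*122)/(-22868)) - 1*45733 = (-23754*(-1/23719) + (-26 - 12932)*(-1/22868)) - 45733 = (23754/23719 - 12958*(-1/22868)) - 45733 = (23754/23719 + 6479/11434) - 45733 = 425278637/271203046 - 45733 = -12402503624081/271203046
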